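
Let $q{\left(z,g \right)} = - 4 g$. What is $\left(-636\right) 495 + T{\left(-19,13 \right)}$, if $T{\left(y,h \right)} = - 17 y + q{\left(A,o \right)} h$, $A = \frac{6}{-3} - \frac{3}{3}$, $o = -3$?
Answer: $-314341$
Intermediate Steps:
$A = -3$ ($A = 6 \left(- \frac{1}{3}\right) - 1 = -2 - 1 = -3$)
$T{\left(y,h \right)} = - 17 y + 12 h$ ($T{\left(y,h \right)} = - 17 y + \left(-4\right) \left(-3\right) h = - 17 y + 12 h$)
$\left(-636\right) 495 + T{\left(-19,13 \right)} = \left(-636\right) 495 + \left(\left(-17\right) \left(-19\right) + 12 \cdot 13\right) = -314820 + \left(323 + 156\right) = -314820 + 479 = -314341$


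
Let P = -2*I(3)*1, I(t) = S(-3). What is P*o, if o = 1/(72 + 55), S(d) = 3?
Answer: -6/127 ≈ -0.047244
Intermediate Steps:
I(t) = 3
P = -6 (P = -2*3*1 = -6*1 = -6)
o = 1/127 ≈ 0.0078740
P*o = -6*1/127 = -6/127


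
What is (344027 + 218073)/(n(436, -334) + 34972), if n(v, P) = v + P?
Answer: 281050/17537 ≈ 16.026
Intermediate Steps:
n(v, P) = P + v
(344027 + 218073)/(n(436, -334) + 34972) = (344027 + 218073)/((-334 + 436) + 34972) = 562100/(102 + 34972) = 562100/35074 = 562100*(1/35074) = 281050/17537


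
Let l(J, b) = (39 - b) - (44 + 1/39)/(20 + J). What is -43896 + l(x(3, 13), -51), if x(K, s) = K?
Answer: -39295699/897 ≈ -43808.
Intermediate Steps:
l(J, b) = 39 - b - 1717/(39*(20 + J)) (l(J, b) = (39 - b) - (44 + 1/39)/(20 + J) = (39 - b) - 1717/(39*(20 + J)) = 39 - b - 1717/(39*(20 + J)))
-43896 + l(x(3, 13), -51) = -43896 + (28703/39 - 20*(-51) + 39*3 - 1*3*(-51))/(20 + 3) = -43896 + (28703/39 + 1020 + 117 + 153)/23 = -43896 + (1/23)*(79013/39) = -43896 + 79013/897 = -39295699/897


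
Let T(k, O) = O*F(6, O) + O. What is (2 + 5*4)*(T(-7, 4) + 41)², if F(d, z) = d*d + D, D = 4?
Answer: 924550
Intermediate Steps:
F(d, z) = 4 + d² (F(d, z) = d*d + 4 = d² + 4 = 4 + d²)
T(k, O) = 41*O (T(k, O) = O*(4 + 6²) + O = O*(4 + 36) + O = O*40 + O = 40*O + O = 41*O)
(2 + 5*4)*(T(-7, 4) + 41)² = (2 + 5*4)*(41*4 + 41)² = (2 + 20)*(164 + 41)² = 22*205² = 22*42025 = 924550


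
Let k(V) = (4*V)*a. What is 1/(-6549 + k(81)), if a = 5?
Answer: -1/4929 ≈ -0.00020288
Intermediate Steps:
k(V) = 20*V (k(V) = (4*V)*5 = 20*V)
1/(-6549 + k(81)) = 1/(-6549 + 20*81) = 1/(-6549 + 1620) = 1/(-4929) = -1/4929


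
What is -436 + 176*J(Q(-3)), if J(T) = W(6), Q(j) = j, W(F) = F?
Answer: 620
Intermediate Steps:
J(T) = 6
-436 + 176*J(Q(-3)) = -436 + 176*6 = -436 + 1056 = 620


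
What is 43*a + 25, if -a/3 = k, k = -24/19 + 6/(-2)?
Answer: 10924/19 ≈ 574.95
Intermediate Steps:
k = -81/19 (k = -24*1/19 + 6*(-½) = -24/19 - 3 = -81/19 ≈ -4.2632)
a = 243/19 (a = -3*(-81/19) = 243/19 ≈ 12.789)
43*a + 25 = 43*(243/19) + 25 = 10449/19 + 25 = 10924/19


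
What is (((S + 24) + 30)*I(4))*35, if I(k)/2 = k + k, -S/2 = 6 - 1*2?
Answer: 25760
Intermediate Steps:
S = -8 (S = -2*(6 - 1*2) = -2*(6 - 2) = -2*4 = -8)
I(k) = 4*k (I(k) = 2*(k + k) = 2*(2*k) = 4*k)
(((S + 24) + 30)*I(4))*35 = (((-8 + 24) + 30)*(4*4))*35 = ((16 + 30)*16)*35 = (46*16)*35 = 736*35 = 25760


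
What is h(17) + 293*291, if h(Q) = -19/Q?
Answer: 1449452/17 ≈ 85262.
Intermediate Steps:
h(17) + 293*291 = -19/17 + 293*291 = -19*1/17 + 85263 = -19/17 + 85263 = 1449452/17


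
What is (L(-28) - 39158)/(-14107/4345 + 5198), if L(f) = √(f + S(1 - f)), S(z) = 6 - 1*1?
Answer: -170141510/22571203 + 4345*I*√23/22571203 ≈ -7.538 + 0.00092321*I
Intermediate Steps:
S(z) = 5 (S(z) = 6 - 1 = 5)
L(f) = √(5 + f) (L(f) = √(f + 5) = √(5 + f))
(L(-28) - 39158)/(-14107/4345 + 5198) = (√(5 - 28) - 39158)/(-14107/4345 + 5198) = (√(-23) - 39158)/(-14107*1/4345 + 5198) = (I*√23 - 39158)/(-14107/4345 + 5198) = (-39158 + I*√23)/(22571203/4345) = (-39158 + I*√23)*(4345/22571203) = -170141510/22571203 + 4345*I*√23/22571203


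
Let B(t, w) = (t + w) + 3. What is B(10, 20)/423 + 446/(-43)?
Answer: -62413/6063 ≈ -10.294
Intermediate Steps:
B(t, w) = 3 + t + w
B(10, 20)/423 + 446/(-43) = (3 + 10 + 20)/423 + 446/(-43) = 33*(1/423) + 446*(-1/43) = 11/141 - 446/43 = -62413/6063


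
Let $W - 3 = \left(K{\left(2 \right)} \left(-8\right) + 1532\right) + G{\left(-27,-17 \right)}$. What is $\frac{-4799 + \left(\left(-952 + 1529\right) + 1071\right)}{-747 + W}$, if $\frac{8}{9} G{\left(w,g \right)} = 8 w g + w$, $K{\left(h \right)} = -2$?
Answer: $- \frac{25208}{39237} \approx -0.64246$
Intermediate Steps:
$G{\left(w,g \right)} = \frac{9 w}{8} + 9 g w$ ($G{\left(w,g \right)} = \frac{9 \left(8 w g + w\right)}{8} = \frac{9 \left(8 g w + w\right)}{8} = \frac{9 \left(w + 8 g w\right)}{8} = \frac{9 w}{8} + 9 g w$)
$W = \frac{45213}{8}$ ($W = 3 + \left(\left(\left(-2\right) \left(-8\right) + 1532\right) + \frac{9}{8} \left(-27\right) \left(1 + 8 \left(-17\right)\right)\right) = 3 + \left(\left(16 + 1532\right) + \frac{9}{8} \left(-27\right) \left(1 - 136\right)\right) = 3 + \left(1548 + \frac{9}{8} \left(-27\right) \left(-135\right)\right) = 3 + \left(1548 + \frac{32805}{8}\right) = 3 + \frac{45189}{8} = \frac{45213}{8} \approx 5651.6$)
$\frac{-4799 + \left(\left(-952 + 1529\right) + 1071\right)}{-747 + W} = \frac{-4799 + \left(\left(-952 + 1529\right) + 1071\right)}{-747 + \frac{45213}{8}} = \frac{-4799 + \left(577 + 1071\right)}{\frac{39237}{8}} = \left(-4799 + 1648\right) \frac{8}{39237} = \left(-3151\right) \frac{8}{39237} = - \frac{25208}{39237}$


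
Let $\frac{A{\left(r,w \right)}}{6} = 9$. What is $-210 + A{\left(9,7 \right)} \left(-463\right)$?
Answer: $-25212$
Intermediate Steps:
$A{\left(r,w \right)} = 54$ ($A{\left(r,w \right)} = 6 \cdot 9 = 54$)
$-210 + A{\left(9,7 \right)} \left(-463\right) = -210 + 54 \left(-463\right) = -210 - 25002 = -25212$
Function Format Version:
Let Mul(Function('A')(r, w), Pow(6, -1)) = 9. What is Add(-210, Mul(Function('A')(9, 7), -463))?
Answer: -25212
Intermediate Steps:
Function('A')(r, w) = 54 (Function('A')(r, w) = Mul(6, 9) = 54)
Add(-210, Mul(Function('A')(9, 7), -463)) = Add(-210, Mul(54, -463)) = Add(-210, -25002) = -25212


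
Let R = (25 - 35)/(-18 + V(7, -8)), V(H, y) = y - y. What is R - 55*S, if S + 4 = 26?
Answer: -10885/9 ≈ -1209.4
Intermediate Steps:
S = 22 (S = -4 + 26 = 22)
V(H, y) = 0
R = 5/9 (R = (25 - 35)/(-18 + 0) = -10/(-18) = -10*(-1/18) = 5/9 ≈ 0.55556)
R - 55*S = 5/9 - 55*22 = 5/9 - 1210 = -10885/9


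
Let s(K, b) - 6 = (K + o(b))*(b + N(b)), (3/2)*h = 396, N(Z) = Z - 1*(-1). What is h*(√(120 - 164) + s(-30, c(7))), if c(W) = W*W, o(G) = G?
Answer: 498168 + 528*I*√11 ≈ 4.9817e+5 + 1751.2*I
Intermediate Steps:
N(Z) = 1 + Z (N(Z) = Z + 1 = 1 + Z)
h = 264 (h = (⅔)*396 = 264)
c(W) = W²
s(K, b) = 6 + (1 + 2*b)*(K + b) (s(K, b) = 6 + (K + b)*(b + (1 + b)) = 6 + (K + b)*(1 + 2*b) = 6 + (1 + 2*b)*(K + b))
h*(√(120 - 164) + s(-30, c(7))) = 264*(√(120 - 164) + (6 - 30 + 7² + 2*(7²)² + 2*(-30)*7²)) = 264*(√(-44) + (6 - 30 + 49 + 2*49² + 2*(-30)*49)) = 264*(2*I*√11 + (6 - 30 + 49 + 2*2401 - 2940)) = 264*(2*I*√11 + (6 - 30 + 49 + 4802 - 2940)) = 264*(2*I*√11 + 1887) = 264*(1887 + 2*I*√11) = 498168 + 528*I*√11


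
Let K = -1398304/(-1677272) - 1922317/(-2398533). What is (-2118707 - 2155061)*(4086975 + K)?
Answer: -8783595062652197478302176/502874030247 ≈ -1.7467e+13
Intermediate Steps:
K = 822265845907/502874030247 (K = -1398304*(-1/1677272) - 1922317*(-1/2398533) = 174788/209659 + 1922317/2398533 = 822265845907/502874030247 ≈ 1.6351)
(-2118707 - 2155061)*(4086975 + K) = (-2118707 - 2155061)*(4086975 + 822265845907/502874030247) = -4273768*2055234412034578732/502874030247 = -8783595062652197478302176/502874030247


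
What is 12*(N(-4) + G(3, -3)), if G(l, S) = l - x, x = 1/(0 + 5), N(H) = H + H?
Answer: -312/5 ≈ -62.400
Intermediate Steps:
N(H) = 2*H
x = 1/5 ≈ 0.20000
G(l, S) = -1/5 + l (G(l, S) = l - 1*1/5 = l - 1/5 = -1/5 + l)
12*(N(-4) + G(3, -3)) = 12*(2*(-4) + (-1/5 + 3)) = 12*(-8 + 14/5) = 12*(-26/5) = -312/5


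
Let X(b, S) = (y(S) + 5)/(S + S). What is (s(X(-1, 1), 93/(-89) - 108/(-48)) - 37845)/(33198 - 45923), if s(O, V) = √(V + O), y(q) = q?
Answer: 7569/2545 - √133233/2265050 ≈ 2.9739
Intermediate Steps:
X(b, S) = (5 + S)/(2*S) (X(b, S) = (S + 5)/(S + S) = (5 + S)/((2*S)) = (5 + S)*(1/(2*S)) = (5 + S)/(2*S))
s(O, V) = √(O + V)
(s(X(-1, 1), 93/(-89) - 108/(-48)) - 37845)/(33198 - 45923) = (√((½)*(5 + 1)/1 + (93/(-89) - 108/(-48))) - 37845)/(33198 - 45923) = (√((½)*1*6 + (93*(-1/89) - 108*(-1/48))) - 37845)/(-12725) = (√(3 + (-93/89 + 9/4)) - 37845)*(-1/12725) = (√(3 + 429/356) - 37845)*(-1/12725) = (√(1497/356) - 37845)*(-1/12725) = (√133233/178 - 37845)*(-1/12725) = (-37845 + √133233/178)*(-1/12725) = 7569/2545 - √133233/2265050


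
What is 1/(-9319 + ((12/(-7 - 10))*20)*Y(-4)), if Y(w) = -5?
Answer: -17/157223 ≈ -0.00010813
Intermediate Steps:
1/(-9319 + ((12/(-7 - 10))*20)*Y(-4)) = 1/(-9319 + ((12/(-7 - 10))*20)*(-5)) = 1/(-9319 + ((12/(-17))*20)*(-5)) = 1/(-9319 + ((12*(-1/17))*20)*(-5)) = 1/(-9319 - 12/17*20*(-5)) = 1/(-9319 - 240/17*(-5)) = 1/(-9319 + 1200/17) = 1/(-157223/17) = -17/157223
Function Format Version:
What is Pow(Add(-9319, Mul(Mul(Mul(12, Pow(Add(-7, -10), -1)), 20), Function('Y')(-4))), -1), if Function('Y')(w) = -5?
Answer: Rational(-17, 157223) ≈ -0.00010813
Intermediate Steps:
Pow(Add(-9319, Mul(Mul(Mul(12, Pow(Add(-7, -10), -1)), 20), Function('Y')(-4))), -1) = Pow(Add(-9319, Mul(Mul(Mul(12, Pow(Add(-7, -10), -1)), 20), -5)), -1) = Pow(Add(-9319, Mul(Mul(Mul(12, Pow(-17, -1)), 20), -5)), -1) = Pow(Add(-9319, Mul(Mul(Mul(12, Rational(-1, 17)), 20), -5)), -1) = Pow(Add(-9319, Mul(Mul(Rational(-12, 17), 20), -5)), -1) = Pow(Add(-9319, Mul(Rational(-240, 17), -5)), -1) = Pow(Add(-9319, Rational(1200, 17)), -1) = Pow(Rational(-157223, 17), -1) = Rational(-17, 157223)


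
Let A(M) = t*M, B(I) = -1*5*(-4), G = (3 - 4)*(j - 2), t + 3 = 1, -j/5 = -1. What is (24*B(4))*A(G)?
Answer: 2880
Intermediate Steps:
j = 5 (j = -5*(-1) = 5)
t = -2 (t = -3 + 1 = -2)
G = -3 (G = (3 - 4)*(5 - 2) = -1*3 = -3)
B(I) = 20 (B(I) = -5*(-4) = 20)
A(M) = -2*M
(24*B(4))*A(G) = (24*20)*(-2*(-3)) = 480*6 = 2880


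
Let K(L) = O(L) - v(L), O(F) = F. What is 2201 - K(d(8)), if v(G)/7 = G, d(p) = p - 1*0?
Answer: 2249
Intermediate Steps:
d(p) = p (d(p) = p + 0 = p)
v(G) = 7*G
K(L) = -6*L (K(L) = L - 7*L = -6*L)
2201 - K(d(8)) = 2201 - (-6)*8 = 2201 - 1*(-48) = 2201 + 48 = 2249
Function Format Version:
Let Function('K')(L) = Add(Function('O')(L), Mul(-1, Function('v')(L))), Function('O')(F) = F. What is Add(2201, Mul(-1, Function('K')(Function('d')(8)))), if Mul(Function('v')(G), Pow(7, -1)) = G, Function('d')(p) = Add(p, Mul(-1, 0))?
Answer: 2249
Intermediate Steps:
Function('d')(p) = p (Function('d')(p) = Add(p, 0) = p)
Function('v')(G) = Mul(7, G)
Function('K')(L) = Mul(-6, L) (Function('K')(L) = Add(L, Mul(-1, Mul(7, L))) = Add(L, Mul(-7, L)) = Mul(-6, L))
Add(2201, Mul(-1, Function('K')(Function('d')(8)))) = Add(2201, Mul(-1, Mul(-6, 8))) = Add(2201, Mul(-1, -48)) = Add(2201, 48) = 2249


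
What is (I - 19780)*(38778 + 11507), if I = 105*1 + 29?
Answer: -987899110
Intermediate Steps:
I = 134 (I = 105 + 29 = 134)
(I - 19780)*(38778 + 11507) = (134 - 19780)*(38778 + 11507) = -19646*50285 = -987899110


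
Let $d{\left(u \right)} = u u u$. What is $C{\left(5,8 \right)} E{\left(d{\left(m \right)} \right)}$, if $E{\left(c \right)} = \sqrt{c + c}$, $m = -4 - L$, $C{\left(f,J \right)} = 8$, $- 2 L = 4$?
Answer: $32 i \approx 32.0 i$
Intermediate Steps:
$L = -2$ ($L = \left(- \frac{1}{2}\right) 4 = -2$)
$m = -2$ ($m = -4 - -2 = -4 + 2 = -2$)
$d{\left(u \right)} = u^{3}$ ($d{\left(u \right)} = u^{2} u = u^{3}$)
$E{\left(c \right)} = \sqrt{2} \sqrt{c}$ ($E{\left(c \right)} = \sqrt{2 c} = \sqrt{2} \sqrt{c}$)
$C{\left(5,8 \right)} E{\left(d{\left(m \right)} \right)} = 8 \sqrt{2} \sqrt{\left(-2\right)^{3}} = 8 \sqrt{2} \sqrt{-8} = 8 \sqrt{2} \cdot 2 i \sqrt{2} = 8 \cdot 4 i = 32 i$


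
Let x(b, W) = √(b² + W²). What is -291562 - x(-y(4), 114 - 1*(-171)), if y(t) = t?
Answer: -291562 - √81241 ≈ -2.9185e+5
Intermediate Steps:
x(b, W) = √(W² + b²)
-291562 - x(-y(4), 114 - 1*(-171)) = -291562 - √((114 - 1*(-171))² + (-1*4)²) = -291562 - √((114 + 171)² + (-4)²) = -291562 - √(285² + 16) = -291562 - √(81225 + 16) = -291562 - √81241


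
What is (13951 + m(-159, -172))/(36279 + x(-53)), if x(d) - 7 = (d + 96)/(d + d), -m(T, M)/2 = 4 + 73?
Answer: 487494/1282091 ≈ 0.38023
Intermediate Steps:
m(T, M) = -154 (m(T, M) = -2*(4 + 73) = -2*77 = -154)
x(d) = 7 + (96 + d)/(2*d) (x(d) = 7 + (d + 96)/(d + d) = 7 + (96 + d)/((2*d)) = 7 + (96 + d)*(1/(2*d)) = 7 + (96 + d)/(2*d))
(13951 + m(-159, -172))/(36279 + x(-53)) = (13951 - 154)/(36279 + (15/2 + 48/(-53))) = 13797/(36279 + (15/2 + 48*(-1/53))) = 13797/(36279 + (15/2 - 48/53)) = 13797/(36279 + 699/106) = 13797/(3846273/106) = 13797*(106/3846273) = 487494/1282091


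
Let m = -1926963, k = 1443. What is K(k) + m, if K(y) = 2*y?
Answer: -1924077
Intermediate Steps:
K(k) + m = 2*1443 - 1926963 = 2886 - 1926963 = -1924077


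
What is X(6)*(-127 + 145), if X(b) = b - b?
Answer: 0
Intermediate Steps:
X(b) = 0
X(6)*(-127 + 145) = 0*(-127 + 145) = 0*18 = 0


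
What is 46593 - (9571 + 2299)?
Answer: 34723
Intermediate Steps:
46593 - (9571 + 2299) = 46593 - 1*11870 = 46593 - 11870 = 34723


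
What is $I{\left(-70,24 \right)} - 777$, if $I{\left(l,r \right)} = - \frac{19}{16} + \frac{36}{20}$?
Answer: $- \frac{62111}{80} \approx -776.39$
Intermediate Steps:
$I{\left(l,r \right)} = \frac{49}{80}$ ($I{\left(l,r \right)} = \left(-19\right) \frac{1}{16} + 36 \cdot \frac{1}{20} = - \frac{19}{16} + \frac{9}{5} = \frac{49}{80}$)
$I{\left(-70,24 \right)} - 777 = \frac{49}{80} - 777 = - \frac{62111}{80}$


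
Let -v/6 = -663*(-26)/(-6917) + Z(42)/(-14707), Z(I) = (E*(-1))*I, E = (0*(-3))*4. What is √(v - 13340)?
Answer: 2*I*√159383851946/6917 ≈ 115.43*I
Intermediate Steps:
E = 0 (E = 0*4 = 0)
Z(I) = 0 (Z(I) = (0*(-1))*I = 0*I = 0)
v = 103428/6917 (v = -6*(-663*(-26)/(-6917) + 0/(-14707)) = -6*(17238*(-1/6917) + 0*(-1/14707)) = -6*(-17238/6917 + 0) = -6*(-17238/6917) = 103428/6917 ≈ 14.953)
√(v - 13340) = √(103428/6917 - 13340) = √(-92169352/6917) = 2*I*√159383851946/6917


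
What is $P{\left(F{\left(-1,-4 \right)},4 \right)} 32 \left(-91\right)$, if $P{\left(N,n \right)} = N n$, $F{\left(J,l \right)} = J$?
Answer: $11648$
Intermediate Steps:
$P{\left(F{\left(-1,-4 \right)},4 \right)} 32 \left(-91\right) = \left(-1\right) 4 \cdot 32 \left(-91\right) = \left(-4\right) 32 \left(-91\right) = \left(-128\right) \left(-91\right) = 11648$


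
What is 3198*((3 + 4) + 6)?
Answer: 41574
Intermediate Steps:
3198*((3 + 4) + 6) = 3198*(7 + 6) = 3198*13 = 41574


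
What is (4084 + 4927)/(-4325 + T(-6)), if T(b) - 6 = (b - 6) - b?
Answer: -9011/4325 ≈ -2.0835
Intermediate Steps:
T(b) = 0 (T(b) = 6 + ((b - 6) - b) = 6 + ((-6 + b) - b) = 6 - 6 = 0)
(4084 + 4927)/(-4325 + T(-6)) = (4084 + 4927)/(-4325 + 0) = 9011/(-4325) = 9011*(-1/4325) = -9011/4325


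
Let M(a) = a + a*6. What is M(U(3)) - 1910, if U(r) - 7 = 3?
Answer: -1840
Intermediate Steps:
U(r) = 10 (U(r) = 7 + 3 = 10)
M(a) = 7*a (M(a) = a + 6*a = 7*a)
M(U(3)) - 1910 = 7*10 - 1910 = 70 - 1910 = -1840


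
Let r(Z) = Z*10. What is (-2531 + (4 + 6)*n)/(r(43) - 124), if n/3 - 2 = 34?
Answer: -1451/306 ≈ -4.7418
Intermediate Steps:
n = 108 (n = 6 + 3*34 = 6 + 102 = 108)
r(Z) = 10*Z
(-2531 + (4 + 6)*n)/(r(43) - 124) = (-2531 + (4 + 6)*108)/(10*43 - 124) = (-2531 + 10*108)/(430 - 124) = (-2531 + 1080)/306 = -1451*1/306 = -1451/306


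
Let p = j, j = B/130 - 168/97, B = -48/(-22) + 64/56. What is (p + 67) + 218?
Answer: 137534801/485485 ≈ 283.29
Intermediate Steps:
B = 256/77 (B = -48*(-1/22) + 64*(1/56) = 24/11 + 8/7 = 256/77 ≈ 3.3247)
j = -828424/485485 (j = (256/77)/130 - 168/97 = (256/77)*(1/130) - 168*1/97 = 128/5005 - 168/97 = -828424/485485 ≈ -1.7064)
p = -828424/485485 ≈ -1.7064
(p + 67) + 218 = (-828424/485485 + 67) + 218 = 31699071/485485 + 218 = 137534801/485485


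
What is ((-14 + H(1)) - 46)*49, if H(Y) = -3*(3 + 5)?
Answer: -4116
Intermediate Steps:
H(Y) = -24 (H(Y) = -3*8 = -24)
((-14 + H(1)) - 46)*49 = ((-14 - 24) - 46)*49 = (-38 - 46)*49 = -84*49 = -4116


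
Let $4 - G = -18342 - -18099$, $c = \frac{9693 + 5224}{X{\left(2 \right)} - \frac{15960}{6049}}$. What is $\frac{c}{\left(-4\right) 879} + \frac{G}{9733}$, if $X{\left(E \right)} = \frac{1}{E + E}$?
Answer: $\frac{890784314272}{494419746837} \approx 1.8017$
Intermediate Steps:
$X{\left(E \right)} = \frac{1}{2 E}$
$c = - \frac{360931732}{57791}$ ($c = \frac{9693 + 5224}{\frac{1}{2 \cdot 2} - \frac{15960}{6049}} = \frac{14917}{\frac{1}{2} \cdot \frac{1}{2} - \frac{15960}{6049}} = \frac{14917}{\frac{1}{4} - \frac{15960}{6049}} = \frac{14917}{- \frac{57791}{24196}} = 14917 \left(- \frac{24196}{57791}\right) = - \frac{360931732}{57791} \approx -6245.5$)
$G = 247$ ($G = 4 - \left(-18342 - -18099\right) = 4 - \left(-18342 + 18099\right) = 4 - -243 = 4 + 243 = 247$)
$\frac{c}{\left(-4\right) 879} + \frac{G}{9733} = - \frac{360931732}{57791 \left(\left(-4\right) 879\right)} + \frac{247}{9733} = - \frac{360931732}{57791 \left(-3516\right)} + 247 \cdot \frac{1}{9733} = \left(- \frac{360931732}{57791}\right) \left(- \frac{1}{3516}\right) + \frac{247}{9733} = \frac{90232933}{50798289} + \frac{247}{9733} = \frac{890784314272}{494419746837}$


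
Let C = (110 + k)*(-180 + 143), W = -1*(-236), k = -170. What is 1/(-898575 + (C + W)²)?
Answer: 1/5133361 ≈ 1.9480e-7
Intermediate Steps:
W = 236
C = 2220 (C = (110 - 170)*(-180 + 143) = -60*(-37) = 2220)
1/(-898575 + (C + W)²) = 1/(-898575 + (2220 + 236)²) = 1/(-898575 + 2456²) = 1/(-898575 + 6031936) = 1/5133361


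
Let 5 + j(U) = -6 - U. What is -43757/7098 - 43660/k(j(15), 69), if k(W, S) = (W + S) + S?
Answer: -5621419/14196 ≈ -395.99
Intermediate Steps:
j(U) = -11 - U (j(U) = -5 + (-6 - U) = -11 - U)
k(W, S) = W + 2*S (k(W, S) = (S + W) + S = W + 2*S)
-43757/7098 - 43660/k(j(15), 69) = -43757/7098 - 43660/((-11 - 1*15) + 2*69) = -43757*1/7098 - 43660/((-11 - 15) + 138) = -6251/1014 - 43660/(-26 + 138) = -6251/1014 - 43660/112 = -6251/1014 - 43660*1/112 = -6251/1014 - 10915/28 = -5621419/14196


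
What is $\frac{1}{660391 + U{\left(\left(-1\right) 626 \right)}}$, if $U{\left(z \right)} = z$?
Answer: $\frac{1}{659765} \approx 1.5157 \cdot 10^{-6}$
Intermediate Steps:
$\frac{1}{660391 + U{\left(\left(-1\right) 626 \right)}} = \frac{1}{660391 - 626} = \frac{1}{659765}$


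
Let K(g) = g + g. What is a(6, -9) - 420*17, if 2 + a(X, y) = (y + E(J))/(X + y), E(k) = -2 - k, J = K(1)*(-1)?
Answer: -7139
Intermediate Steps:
K(g) = 2*g
J = -2 (J = (2*1)*(-1) = 2*(-1) = -2)
a(X, y) = -2 + y/(X + y) (a(X, y) = -2 + (y + (-2 - 1*(-2)))/(X + y) = -2 + (y + (-2 + 2))/(X + y) = -2 + (y + 0)/(X + y) = -2 + y/(X + y))
a(6, -9) - 420*17 = (-1*(-9) - 2*6)/(6 - 9) - 420*17 = (9 - 12)/(-3) - 7140 = -⅓*(-3) - 7140 = 1 - 7140 = -7139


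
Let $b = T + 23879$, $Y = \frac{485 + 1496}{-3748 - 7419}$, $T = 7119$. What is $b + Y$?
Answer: $\frac{346152685}{11167} \approx 30998.0$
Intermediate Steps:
$Y = - \frac{1981}{11167}$ ($Y = \frac{1981}{-11167} = 1981 \left(- \frac{1}{11167}\right) = - \frac{1981}{11167} \approx -0.1774$)
$b = 30998$ ($b = 7119 + 23879 = 30998$)
$b + Y = 30998 - \frac{1981}{11167} = \frac{346152685}{11167}$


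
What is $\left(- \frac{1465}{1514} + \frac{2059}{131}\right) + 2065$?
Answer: $\frac{412485121}{198334} \approx 2079.8$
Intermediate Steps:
$\left(- \frac{1465}{1514} + \frac{2059}{131}\right) + 2065 = \frac{2925411}{198334} + 2065 = \frac{412485121}{198334}$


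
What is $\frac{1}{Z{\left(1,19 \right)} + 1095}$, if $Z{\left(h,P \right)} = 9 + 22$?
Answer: $\frac{1}{1126} \approx 0.0008881$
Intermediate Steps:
$Z{\left(h,P \right)} = 31$
$\frac{1}{Z{\left(1,19 \right)} + 1095} = \frac{1}{31 + 1095} = \frac{1}{1126}$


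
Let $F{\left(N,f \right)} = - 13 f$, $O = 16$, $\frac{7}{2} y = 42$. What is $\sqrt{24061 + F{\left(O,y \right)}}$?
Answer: $\sqrt{23905} \approx 154.61$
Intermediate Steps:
$y = 12$ ($y = \frac{2}{7} \cdot 42 = 12$)
$\sqrt{24061 + F{\left(O,y \right)}} = \sqrt{24061 - 156} = \sqrt{23905}$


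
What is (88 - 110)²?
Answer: 484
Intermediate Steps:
(88 - 110)² = (-22)² = 484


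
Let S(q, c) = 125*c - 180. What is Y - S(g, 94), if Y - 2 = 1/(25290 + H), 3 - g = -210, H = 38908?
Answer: -742642463/64198 ≈ -11568.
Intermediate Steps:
g = 213 (g = 3 - 1*(-210) = 3 + 210 = 213)
S(q, c) = -180 + 125*c
Y = 128397/64198 (Y = 2 + 1/(25290 + 38908) = 2 + 1/64198 = 128397/64198 ≈ 2.0000)
Y - S(g, 94) = 128397/64198 - (-180 + 125*94) = 128397/64198 - (-180 + 11750) = 128397/64198 - 1*11570 = 128397/64198 - 11570 = -742642463/64198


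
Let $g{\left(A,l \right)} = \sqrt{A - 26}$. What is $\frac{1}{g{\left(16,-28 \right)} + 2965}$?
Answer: $\frac{593}{1758247} - \frac{i \sqrt{10}}{8791235} \approx 0.00033727 - 3.5971 \cdot 10^{-7} i$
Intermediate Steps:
$g{\left(A,l \right)} = \sqrt{-26 + A}$
$\frac{1}{g{\left(16,-28 \right)} + 2965} = \frac{1}{\sqrt{-26 + 16} + 2965} = \frac{1}{\sqrt{-10} + 2965} = \frac{1}{i \sqrt{10} + 2965} = \frac{1}{2965 + i \sqrt{10}}$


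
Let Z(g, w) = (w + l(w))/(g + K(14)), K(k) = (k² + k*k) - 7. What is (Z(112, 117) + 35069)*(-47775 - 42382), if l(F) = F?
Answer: -1571393865739/497 ≈ -3.1618e+9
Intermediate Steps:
K(k) = -7 + 2*k² (K(k) = (k² + k²) - 7 = 2*k² - 7 = -7 + 2*k²)
Z(g, w) = 2*w/(385 + g) (Z(g, w) = (w + w)/(g + (-7 + 2*14²)) = (2*w)/(g + (-7 + 2*196)) = (2*w)/(g + (-7 + 392)) = (2*w)/(g + 385) = (2*w)/(385 + g) = 2*w/(385 + g))
(Z(112, 117) + 35069)*(-47775 - 42382) = (2*117/(385 + 112) + 35069)*(-47775 - 42382) = (2*117/497 + 35069)*(-90157) = (2*117*(1/497) + 35069)*(-90157) = (234/497 + 35069)*(-90157) = (17429527/497)*(-90157) = -1571393865739/497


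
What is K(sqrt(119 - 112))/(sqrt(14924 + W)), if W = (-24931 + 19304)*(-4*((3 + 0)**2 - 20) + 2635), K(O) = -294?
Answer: 294*I*sqrt(15059809)/15059809 ≈ 0.07576*I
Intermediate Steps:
W = -15074733 (W = -5627*(-4*(3**2 - 20) + 2635) = -5627*(-4*(9 - 20) + 2635) = -5627*(-4*(-11) + 2635) = -5627*(44 + 2635) = -5627*2679 = -15074733)
K(sqrt(119 - 112))/(sqrt(14924 + W)) = -294/sqrt(14924 - 15074733) = -294*(-I*sqrt(15059809)/15059809) = -(-294)*I*sqrt(15059809)/15059809 = 294*I*sqrt(15059809)/15059809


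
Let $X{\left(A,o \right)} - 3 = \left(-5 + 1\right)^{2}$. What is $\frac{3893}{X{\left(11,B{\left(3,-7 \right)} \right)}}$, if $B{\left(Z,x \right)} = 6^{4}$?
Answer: $\frac{3893}{19} \approx 204.89$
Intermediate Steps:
$B{\left(Z,x \right)} = 1296$
$X{\left(A,o \right)} = 19$ ($X{\left(A,o \right)} = 3 + \left(-5 + 1\right)^{2} = 3 + \left(-4\right)^{2} = 3 + 16 = 19$)
$\frac{3893}{X{\left(11,B{\left(3,-7 \right)} \right)}} = \frac{3893}{19}$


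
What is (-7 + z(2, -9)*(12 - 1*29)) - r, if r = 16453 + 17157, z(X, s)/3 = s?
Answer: -33158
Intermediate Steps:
z(X, s) = 3*s
r = 33610
(-7 + z(2, -9)*(12 - 1*29)) - r = (-7 + (3*(-9))*(12 - 1*29)) - 1*33610 = (-7 - 27*(12 - 29)) - 33610 = (-7 - 27*(-17)) - 33610 = (-7 + 459) - 33610 = 452 - 33610 = -33158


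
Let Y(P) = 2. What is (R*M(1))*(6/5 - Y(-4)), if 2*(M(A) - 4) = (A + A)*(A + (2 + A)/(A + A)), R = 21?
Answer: -546/5 ≈ -109.20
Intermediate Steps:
M(A) = 4 + A*(A + (2 + A)/(2*A)) (M(A) = 4 + ((A + A)*(A + (2 + A)/(A + A)))/2 = 4 + ((2*A)*(A + (2 + A)/((2*A))))/2 = 4 + ((2*A)*(A + (2 + A)*(1/(2*A))))/2 = 4 + ((2*A)*(A + (2 + A)/(2*A)))/2 = 4 + (2*A*(A + (2 + A)/(2*A)))/2 = 4 + A*(A + (2 + A)/(2*A)))
(R*M(1))*(6/5 - Y(-4)) = (21*(5 + 1² + (½)*1))*(6/5 - 1*2) = (21*(5 + 1 + ½))*(6*(⅕) - 2) = (21*(13/2))*(6/5 - 2) = (273/2)*(-⅘) = -546/5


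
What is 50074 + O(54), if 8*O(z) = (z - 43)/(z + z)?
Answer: 43263947/864 ≈ 50074.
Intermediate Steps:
O(z) = (-43 + z)/(16*z) (O(z) = ((z - 43)/(z + z))/8 = ((-43 + z)/((2*z)))/8 = ((-43 + z)*(1/(2*z)))/8 = ((-43 + z)/(2*z))/8 = (-43 + z)/(16*z))
50074 + O(54) = 50074 + (1/16)*(-43 + 54)/54 = 50074 + (1/16)*(1/54)*11 = 50074 + 11/864 = 43263947/864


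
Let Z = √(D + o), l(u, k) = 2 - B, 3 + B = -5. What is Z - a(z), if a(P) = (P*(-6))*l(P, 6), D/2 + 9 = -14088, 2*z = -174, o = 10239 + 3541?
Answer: -5220 + I*√14414 ≈ -5220.0 + 120.06*I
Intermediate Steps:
B = -8 (B = -3 - 5 = -8)
o = 13780
z = -87 (z = (½)*(-174) = -87)
D = -28194 (D = -18 + 2*(-14088) = -18 - 28176 = -28194)
l(u, k) = 10 (l(u, k) = 2 - 1*(-8) = 2 + 8 = 10)
Z = I*√14414 (Z = √(-28194 + 13780) = √(-14414) = I*√14414 ≈ 120.06*I)
a(P) = -60*P (a(P) = (P*(-6))*10 = -6*P*10 = -60*P)
Z - a(z) = I*√14414 - (-60)*(-87) = I*√14414 - 1*5220 = I*√14414 - 5220 = -5220 + I*√14414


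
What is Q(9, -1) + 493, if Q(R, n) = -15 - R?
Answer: 469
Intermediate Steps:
Q(9, -1) + 493 = (-15 - 1*9) + 493 = (-15 - 9) + 493 = -24 + 493 = 469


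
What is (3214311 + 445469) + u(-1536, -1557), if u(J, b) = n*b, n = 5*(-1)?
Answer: 3667565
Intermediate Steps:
n = -5
u(J, b) = -5*b
(3214311 + 445469) + u(-1536, -1557) = (3214311 + 445469) - 5*(-1557) = 3659780 + 7785 = 3667565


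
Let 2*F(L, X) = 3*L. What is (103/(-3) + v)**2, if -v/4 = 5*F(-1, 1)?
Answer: 169/9 ≈ 18.778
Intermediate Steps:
F(L, X) = 3*L/2 (F(L, X) = (3*L)/2 = 3*L/2)
v = 30 (v = -20*(3/2)*(-1) = -20*(-3)/2 = -4*(-15/2) = 30)
(103/(-3) + v)**2 = (103/(-3) + 30)**2 = (103*(-1/3) + 30)**2 = (-103/3 + 30)**2 = (-13/3)**2 = 169/9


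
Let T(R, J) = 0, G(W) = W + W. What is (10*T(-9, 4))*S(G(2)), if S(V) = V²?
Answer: 0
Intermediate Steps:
G(W) = 2*W
(10*T(-9, 4))*S(G(2)) = (10*0)*(2*2)² = 0*4² = 0*16 = 0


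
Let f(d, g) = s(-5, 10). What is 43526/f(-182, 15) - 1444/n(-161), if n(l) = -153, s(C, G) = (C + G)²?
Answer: 6695578/3825 ≈ 1750.5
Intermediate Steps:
f(d, g) = 25 (f(d, g) = (-5 + 10)² = 5² = 25)
43526/f(-182, 15) - 1444/n(-161) = 43526/25 - 1444/(-153) = 43526*(1/25) - 1444*(-1/153) = 43526/25 + 1444/153 = 6695578/3825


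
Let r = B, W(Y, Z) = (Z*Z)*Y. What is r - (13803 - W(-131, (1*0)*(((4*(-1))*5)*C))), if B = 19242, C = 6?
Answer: 5439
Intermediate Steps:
W(Y, Z) = Y*Z**2 (W(Y, Z) = Z**2*Y = Y*Z**2)
r = 19242
r - (13803 - W(-131, (1*0)*(((4*(-1))*5)*C))) = 19242 - (13803 - (-131)*((1*0)*(((4*(-1))*5)*6))**2) = 19242 - (13803 - (-131)*(0*(-4*5*6))**2) = 19242 - (13803 - (-131)*(0*(-20*6))**2) = 19242 - (13803 - (-131)*(0*(-120))**2) = 19242 - (13803 - (-131)*0**2) = 19242 - (13803 - (-131)*0) = 19242 - (13803 - 1*0) = 19242 - (13803 + 0) = 19242 - 1*13803 = 19242 - 13803 = 5439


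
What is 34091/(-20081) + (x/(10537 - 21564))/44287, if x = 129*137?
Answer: -35650510616/20999168207 ≈ -1.6977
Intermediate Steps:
x = 17673
34091/(-20081) + (x/(10537 - 21564))/44287 = 34091/(-20081) + (17673/(10537 - 21564))/44287 = 34091*(-1/20081) + (17673/(-11027))*(1/44287) = -73/43 + (17673*(-1/11027))*(1/44287) = -73/43 - 17673/11027*1/44287 = -73/43 - 17673/488352749 = -35650510616/20999168207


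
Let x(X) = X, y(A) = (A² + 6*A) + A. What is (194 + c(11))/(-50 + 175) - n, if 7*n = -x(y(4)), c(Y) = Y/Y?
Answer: 1373/175 ≈ 7.8457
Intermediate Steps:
y(A) = A² + 7*A
c(Y) = 1
n = -44/7 (n = (-4*(7 + 4))/7 = (-4*11)/7 = (-1*44)/7 = (⅐)*(-44) = -44/7 ≈ -6.2857)
(194 + c(11))/(-50 + 175) - n = (194 + 1)/(-50 + 175) - 1*(-44/7) = 195/125 + 44/7 = 195*(1/125) + 44/7 = 39/25 + 44/7 = 1373/175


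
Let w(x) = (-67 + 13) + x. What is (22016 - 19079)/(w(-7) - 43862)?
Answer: -89/1331 ≈ -0.066867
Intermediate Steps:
w(x) = -54 + x
(22016 - 19079)/(w(-7) - 43862) = (22016 - 19079)/((-54 - 7) - 43862) = 2937/(-61 - 43862) = 2937/(-43923) = 2937*(-1/43923) = -89/1331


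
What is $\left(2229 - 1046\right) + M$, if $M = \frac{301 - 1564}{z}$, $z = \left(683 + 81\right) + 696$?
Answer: $\frac{1725917}{1460} \approx 1182.1$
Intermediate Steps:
$z = 1460$ ($z = 764 + 696 = 1460$)
$M = - \frac{1263}{1460}$ ($M = \frac{301 - 1564}{1460} = \left(301 - 1564\right) \frac{1}{1460} = \left(-1263\right) \frac{1}{1460} = - \frac{1263}{1460} \approx -0.86507$)
$\left(2229 - 1046\right) + M = \left(2229 - 1046\right) - \frac{1263}{1460} = 1183 - \frac{1263}{1460} = \frac{1725917}{1460}$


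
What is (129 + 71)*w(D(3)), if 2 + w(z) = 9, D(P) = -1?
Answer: 1400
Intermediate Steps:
w(z) = 7 (w(z) = -2 + 9 = 7)
(129 + 71)*w(D(3)) = (129 + 71)*7 = 200*7 = 1400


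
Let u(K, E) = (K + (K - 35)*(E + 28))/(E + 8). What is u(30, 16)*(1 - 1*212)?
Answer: 20045/12 ≈ 1670.4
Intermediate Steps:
u(K, E) = (K + (-35 + K)*(28 + E))/(8 + E)
u(30, 16)*(1 - 1*212) = ((-980 - 35*16 + 29*30 + 16*30)/(8 + 16))*(1 - 1*212) = ((-980 - 560 + 870 + 480)/24)*(1 - 212) = ((1/24)*(-190))*(-211) = -95/12*(-211) = 20045/12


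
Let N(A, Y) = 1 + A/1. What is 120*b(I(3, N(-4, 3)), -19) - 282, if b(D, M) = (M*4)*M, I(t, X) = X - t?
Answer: 172998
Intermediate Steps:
N(A, Y) = 1 + A (N(A, Y) = 1 + 1*A = 1 + A)
b(D, M) = 4*M**2 (b(D, M) = (4*M)*M = 4*M**2)
120*b(I(3, N(-4, 3)), -19) - 282 = 120*(4*(-19)**2) - 282 = 120*(4*361) - 282 = 120*1444 - 282 = 173280 - 282 = 172998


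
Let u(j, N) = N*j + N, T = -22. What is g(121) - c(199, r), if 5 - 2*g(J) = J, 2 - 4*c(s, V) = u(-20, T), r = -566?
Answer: 46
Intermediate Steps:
u(j, N) = N + N*j
c(s, V) = -104 (c(s, V) = ½ - (-11)*(1 - 20)/2 = ½ - (-11)*(-19)/2 = ½ - ¼*418 = ½ - 209/2 = -104)
g(J) = 5/2 - J/2
g(121) - c(199, r) = (5/2 - ½*121) - 1*(-104) = (5/2 - 121/2) + 104 = -58 + 104 = 46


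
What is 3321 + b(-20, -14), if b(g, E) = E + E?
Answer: 3293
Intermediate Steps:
b(g, E) = 2*E
3321 + b(-20, -14) = 3321 + 2*(-14) = 3321 - 28 = 3293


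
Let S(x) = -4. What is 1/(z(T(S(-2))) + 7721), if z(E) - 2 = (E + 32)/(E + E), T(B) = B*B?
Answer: 2/15449 ≈ 0.00012946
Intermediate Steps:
T(B) = B²
z(E) = 2 + (32 + E)/(2*E) (z(E) = 2 + (E + 32)/(E + E) = 2 + (32 + E)/((2*E)) = 2 + (32 + E)*(1/(2*E)) = 2 + (32 + E)/(2*E))
1/(z(T(S(-2))) + 7721) = 1/((5/2 + 16/((-4)²)) + 7721) = 1/((5/2 + 16/16) + 7721) = 1/((5/2 + 16*(1/16)) + 7721) = 1/((5/2 + 1) + 7721) = 1/(7/2 + 7721) = 1/(15449/2) = 2/15449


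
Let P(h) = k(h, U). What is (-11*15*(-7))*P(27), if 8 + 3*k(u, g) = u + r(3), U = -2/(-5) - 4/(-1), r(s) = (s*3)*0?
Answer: 7315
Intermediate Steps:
r(s) = 0 (r(s) = (3*s)*0 = 0)
U = 22/5 (U = -2*(-1/5) - 4*(-1) = 2/5 + 4 = 22/5 ≈ 4.4000)
k(u, g) = -8/3 + u/3 (k(u, g) = -8/3 + (u + 0)/3 = -8/3 + u/3)
P(h) = -8/3 + h/3
(-11*15*(-7))*P(27) = (-11*15*(-7))*(-8/3 + (1/3)*27) = (-165*(-7))*(-8/3 + 9) = 1155*(19/3) = 7315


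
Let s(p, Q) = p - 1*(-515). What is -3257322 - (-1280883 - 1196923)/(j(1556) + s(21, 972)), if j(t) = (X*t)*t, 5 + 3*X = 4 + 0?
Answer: -3940594608717/1209764 ≈ -3.2573e+6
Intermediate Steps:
s(p, Q) = 515 + p (s(p, Q) = p + 515 = 515 + p)
X = -1/3 (X = -5/3 + (4 + 0)/3 = -5/3 + (1/3)*4 = -5/3 + 4/3 = -1/3 ≈ -0.33333)
j(t) = -t**2/3 (j(t) = (-t/3)*t = -t**2/3)
-3257322 - (-1280883 - 1196923)/(j(1556) + s(21, 972)) = -3257322 - (-1280883 - 1196923)/(-1/3*1556**2 + (515 + 21)) = -3257322 - (-2477806)/(-1/3*2421136 + 536) = -3257322 - (-2477806)/(-2421136/3 + 536) = -3257322 - (-2477806)/(-2419528/3) = -3257322 - (-2477806)*(-3)/2419528 = -3257322 - 1*3716709/1209764 = -3257322 - 3716709/1209764 = -3940594608717/1209764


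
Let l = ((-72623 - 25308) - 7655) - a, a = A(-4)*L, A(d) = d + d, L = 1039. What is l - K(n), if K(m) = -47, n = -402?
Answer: -97227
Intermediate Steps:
A(d) = 2*d
a = -8312 (a = (2*(-4))*1039 = -8*1039 = -8312)
l = -97274 (l = ((-72623 - 25308) - 7655) - 1*(-8312) = (-97931 - 7655) + 8312 = -105586 + 8312 = -97274)
l - K(n) = -97274 - 1*(-47) = -97274 + 47 = -97227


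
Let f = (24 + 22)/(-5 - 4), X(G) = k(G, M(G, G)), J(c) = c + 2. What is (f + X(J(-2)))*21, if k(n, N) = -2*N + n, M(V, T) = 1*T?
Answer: -322/3 ≈ -107.33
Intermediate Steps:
M(V, T) = T
k(n, N) = n - 2*N
J(c) = 2 + c
X(G) = -G (X(G) = G - 2*G = -G)
f = -46/9 (f = 46/(-9) = 46*(-⅑) = -46/9 ≈ -5.1111)
(f + X(J(-2)))*21 = (-46/9 - (2 - 2))*21 = (-46/9 - 1*0)*21 = (-46/9 + 0)*21 = -46/9*21 = -322/3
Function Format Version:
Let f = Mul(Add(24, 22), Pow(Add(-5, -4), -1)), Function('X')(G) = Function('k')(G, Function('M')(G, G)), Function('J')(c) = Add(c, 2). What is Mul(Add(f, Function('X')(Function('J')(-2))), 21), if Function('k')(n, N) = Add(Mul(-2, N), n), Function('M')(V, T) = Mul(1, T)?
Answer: Rational(-322, 3) ≈ -107.33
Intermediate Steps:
Function('M')(V, T) = T
Function('k')(n, N) = Add(n, Mul(-2, N))
Function('J')(c) = Add(2, c)
Function('X')(G) = Mul(-1, G) (Function('X')(G) = Add(G, Mul(-2, G)) = Mul(-1, G))
f = Rational(-46, 9) (f = Mul(46, Pow(-9, -1)) = Mul(46, Rational(-1, 9)) = Rational(-46, 9) ≈ -5.1111)
Mul(Add(f, Function('X')(Function('J')(-2))), 21) = Mul(Add(Rational(-46, 9), Mul(-1, Add(2, -2))), 21) = Mul(Add(Rational(-46, 9), Mul(-1, 0)), 21) = Mul(Add(Rational(-46, 9), 0), 21) = Mul(Rational(-46, 9), 21) = Rational(-322, 3)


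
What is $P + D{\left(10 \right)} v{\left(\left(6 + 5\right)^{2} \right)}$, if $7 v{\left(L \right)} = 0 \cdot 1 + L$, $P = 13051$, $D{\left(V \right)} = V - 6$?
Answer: $\frac{91841}{7} \approx 13120.0$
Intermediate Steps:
$D{\left(V \right)} = -6 + V$
$v{\left(L \right)} = \frac{L}{7}$ ($v{\left(L \right)} = \frac{0 \cdot 1 + L}{7} = \frac{0 + L}{7} = \frac{L}{7}$)
$P + D{\left(10 \right)} v{\left(\left(6 + 5\right)^{2} \right)} = 13051 + \left(-6 + 10\right) \frac{\left(6 + 5\right)^{2}}{7} = 13051 + 4 \frac{11^{2}}{7} = 13051 + 4 \cdot \frac{1}{7} \cdot 121 = 13051 + 4 \cdot \frac{121}{7} = 13051 + \frac{484}{7} = \frac{91841}{7}$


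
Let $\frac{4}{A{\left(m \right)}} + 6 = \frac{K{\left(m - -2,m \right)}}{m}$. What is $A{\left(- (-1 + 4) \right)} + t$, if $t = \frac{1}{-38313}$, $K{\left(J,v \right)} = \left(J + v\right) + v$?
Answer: $- \frac{41797}{38313} \approx -1.0909$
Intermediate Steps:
$K{\left(J,v \right)} = J + 2 v$
$t = - \frac{1}{38313} \approx -2.6101 \cdot 10^{-5}$
$A{\left(m \right)} = \frac{4}{-6 + \frac{2 + 3 m}{m}}$ ($A{\left(m \right)} = \frac{4}{-6 + \frac{\left(m - -2\right) + 2 m}{m}} = \frac{4}{-6 + \frac{\left(m + 2\right) + 2 m}{m}} = \frac{4}{-6 + \frac{\left(2 + m\right) + 2 m}{m}} = \frac{4}{-6 + \frac{2 + 3 m}{m}}$)
$A{\left(- (-1 + 4) \right)} + t = - \frac{4 \left(- (-1 + 4)\right)}{-2 + 3 \left(- (-1 + 4)\right)} - \frac{1}{38313} = - \frac{4 \left(\left(-1\right) 3\right)}{-2 + 3 \left(\left(-1\right) 3\right)} - \frac{1}{38313} = \left(-4\right) \left(-3\right) \frac{1}{-2 + 3 \left(-3\right)} - \frac{1}{38313} = \left(-4\right) \left(-3\right) \frac{1}{-2 - 9} - \frac{1}{38313} = \left(-4\right) \left(-3\right) \frac{1}{-11} - \frac{1}{38313} = \left(-4\right) \left(-3\right) \left(- \frac{1}{11}\right) - \frac{1}{38313} = - \frac{12}{11} - \frac{1}{38313} = - \frac{41797}{38313}$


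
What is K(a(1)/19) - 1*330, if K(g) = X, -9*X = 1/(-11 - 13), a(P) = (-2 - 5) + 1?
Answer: -71279/216 ≈ -330.00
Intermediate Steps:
a(P) = -6 (a(P) = -7 + 1 = -6)
X = 1/216 (X = -1/(9*(-11 - 13)) = -⅑/(-24) = -⅑*(-1/24) = 1/216 ≈ 0.0046296)
K(g) = 1/216
K(a(1)/19) - 1*330 = 1/216 - 1*330 = 1/216 - 330 = -71279/216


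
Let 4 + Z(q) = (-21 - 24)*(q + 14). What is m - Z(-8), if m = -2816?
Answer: -2542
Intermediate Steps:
Z(q) = -634 - 45*q (Z(q) = -4 + (-21 - 24)*(q + 14) = -4 - 45*(14 + q) = -4 + (-630 - 45*q) = -634 - 45*q)
m - Z(-8) = -2816 - (-634 - 45*(-8)) = -2816 - (-634 + 360) = -2816 - 1*(-274) = -2816 + 274 = -2542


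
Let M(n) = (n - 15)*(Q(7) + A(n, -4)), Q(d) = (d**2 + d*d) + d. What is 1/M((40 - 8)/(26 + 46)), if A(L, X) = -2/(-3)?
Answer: -27/41527 ≈ -0.00065018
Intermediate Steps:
A(L, X) = 2/3 (A(L, X) = -2*(-1/3) = 2/3)
Q(d) = d + 2*d**2 (Q(d) = (d**2 + d**2) + d = 2*d**2 + d = d + 2*d**2)
M(n) = -1585 + 317*n/3 (M(n) = (n - 15)*(7*(1 + 2*7) + 2/3) = (-15 + n)*(7*(1 + 14) + 2/3) = (-15 + n)*(7*15 + 2/3) = (-15 + n)*(105 + 2/3) = (-15 + n)*(317/3) = -1585 + 317*n/3)
1/M((40 - 8)/(26 + 46)) = 1/(-1585 + 317*((40 - 8)/(26 + 46))/3) = 1/(-1585 + 317*(32/72)/3) = 1/(-1585 + 317*(32*(1/72))/3) = 1/(-1585 + (317/3)*(4/9)) = 1/(-1585 + 1268/27) = 1/(-41527/27) = -27/41527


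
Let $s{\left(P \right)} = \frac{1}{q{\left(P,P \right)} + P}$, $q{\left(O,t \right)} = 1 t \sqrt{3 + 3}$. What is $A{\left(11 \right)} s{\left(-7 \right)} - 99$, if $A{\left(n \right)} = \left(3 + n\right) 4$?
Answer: $- \frac{487}{5} - \frac{8 \sqrt{6}}{5} \approx -101.32$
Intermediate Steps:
$A{\left(n \right)} = 12 + 4 n$
$q{\left(O,t \right)} = t \sqrt{6}$
$s{\left(P \right)} = \frac{1}{P + P \sqrt{6}}$ ($s{\left(P \right)} = \frac{1}{P \sqrt{6} + P} = \frac{1}{P + P \sqrt{6}}$)
$A{\left(11 \right)} s{\left(-7 \right)} - 99 = \left(12 + 4 \cdot 11\right) \frac{1}{\left(-7\right) \left(1 + \sqrt{6}\right)} - 99 = \left(12 + 44\right) \left(- \frac{1}{7 \left(1 + \sqrt{6}\right)}\right) - 99 = 56 \left(- \frac{1}{7 \left(1 + \sqrt{6}\right)}\right) - 99 = - \frac{8}{1 + \sqrt{6}} - 99 = -99 - \frac{8}{1 + \sqrt{6}}$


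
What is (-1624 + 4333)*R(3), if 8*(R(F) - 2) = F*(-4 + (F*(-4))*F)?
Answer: -35217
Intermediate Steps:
R(F) = 2 + F*(-4 - 4*F²)/8 (R(F) = 2 + (F*(-4 + (F*(-4))*F))/8 = 2 + (F*(-4 + (-4*F)*F))/8 = 2 + (F*(-4 - 4*F²))/8 = 2 + F*(-4 - 4*F²)/8)
(-1624 + 4333)*R(3) = (-1624 + 4333)*(2 - ½*3 - ½*3³) = 2709*(2 - 3/2 - ½*27) = 2709*(2 - 3/2 - 27/2) = 2709*(-13) = -35217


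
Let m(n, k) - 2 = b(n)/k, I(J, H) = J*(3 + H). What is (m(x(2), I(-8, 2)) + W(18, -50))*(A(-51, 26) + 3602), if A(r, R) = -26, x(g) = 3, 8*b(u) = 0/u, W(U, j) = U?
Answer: 71520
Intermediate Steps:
b(u) = 0 (b(u) = (0/u)/8 = (1/8)*0 = 0)
m(n, k) = 2 (m(n, k) = 2 + 0/k = 2 + 0 = 2)
(m(x(2), I(-8, 2)) + W(18, -50))*(A(-51, 26) + 3602) = (2 + 18)*(-26 + 3602) = 20*3576 = 71520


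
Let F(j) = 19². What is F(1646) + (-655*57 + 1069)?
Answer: -35905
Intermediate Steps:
F(j) = 361
F(1646) + (-655*57 + 1069) = 361 + (-655*57 + 1069) = 361 + (-37335 + 1069) = 361 - 36266 = -35905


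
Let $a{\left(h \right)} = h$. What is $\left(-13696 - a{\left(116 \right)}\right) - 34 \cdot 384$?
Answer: $-26868$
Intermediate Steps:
$\left(-13696 - a{\left(116 \right)}\right) - 34 \cdot 384 = \left(-13696 - 116\right) - 34 \cdot 384 = \left(-13696 - 116\right) - 13056 = -13812 - 13056 = -26868$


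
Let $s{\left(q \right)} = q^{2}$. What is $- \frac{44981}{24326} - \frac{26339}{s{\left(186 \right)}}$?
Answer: $- \frac{1098442595}{420791148} \approx -2.6104$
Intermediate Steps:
$- \frac{44981}{24326} - \frac{26339}{s{\left(186 \right)}} = - \frac{44981}{24326} - \frac{26339}{186^{2}} = \left(-44981\right) \frac{1}{24326} - \frac{26339}{34596} = - \frac{44981}{24326} - \frac{26339}{34596} = - \frac{1098442595}{420791148}$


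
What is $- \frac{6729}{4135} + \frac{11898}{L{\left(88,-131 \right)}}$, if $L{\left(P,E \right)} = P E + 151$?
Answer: $- \frac{125754063}{47043895} \approx -2.6731$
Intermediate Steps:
$L{\left(P,E \right)} = 151 + E P$ ($L{\left(P,E \right)} = E P + 151 = 151 + E P$)
$- \frac{6729}{4135} + \frac{11898}{L{\left(88,-131 \right)}} = - \frac{6729}{4135} + \frac{11898}{151 - 11528} = \left(-6729\right) \frac{1}{4135} + \frac{11898}{151 - 11528} = - \frac{6729}{4135} + \frac{11898}{-11377} = - \frac{6729}{4135} + 11898 \left(- \frac{1}{11377}\right) = - \frac{6729}{4135} - \frac{11898}{11377} = - \frac{125754063}{47043895}$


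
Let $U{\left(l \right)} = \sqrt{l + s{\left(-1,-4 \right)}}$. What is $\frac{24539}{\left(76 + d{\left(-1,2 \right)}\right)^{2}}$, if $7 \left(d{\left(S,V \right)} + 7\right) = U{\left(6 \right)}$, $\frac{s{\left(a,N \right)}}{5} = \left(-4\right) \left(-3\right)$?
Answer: $\frac{1202411}{\left(483 + \sqrt{66}\right)^{2}} \approx 4.9851$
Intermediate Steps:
$s{\left(a,N \right)} = 60$ ($s{\left(a,N \right)} = 5 \left(\left(-4\right) \left(-3\right)\right) = 5 \cdot 12 = 60$)
$U{\left(l \right)} = \sqrt{60 + l}$ ($U{\left(l \right)} = \sqrt{l + 60} = \sqrt{60 + l}$)
$d{\left(S,V \right)} = -7 + \frac{\sqrt{66}}{7}$ ($d{\left(S,V \right)} = -7 + \frac{\sqrt{60 + 6}}{7} = -7 + \frac{\sqrt{66}}{7}$)
$\frac{24539}{\left(76 + d{\left(-1,2 \right)}\right)^{2}} = \frac{24539}{\left(76 - \left(7 - \frac{\sqrt{66}}{7}\right)\right)^{2}} = \frac{24539}{\left(69 + \frac{\sqrt{66}}{7}\right)^{2}}$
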